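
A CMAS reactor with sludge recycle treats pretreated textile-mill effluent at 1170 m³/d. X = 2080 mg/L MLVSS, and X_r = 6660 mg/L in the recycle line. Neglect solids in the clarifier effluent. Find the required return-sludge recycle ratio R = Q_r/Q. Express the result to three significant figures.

R ≈ 0.454

R = Q_r/Q = X/(X_r − X) = 2080 / (6660 − 2080) = 0.4541.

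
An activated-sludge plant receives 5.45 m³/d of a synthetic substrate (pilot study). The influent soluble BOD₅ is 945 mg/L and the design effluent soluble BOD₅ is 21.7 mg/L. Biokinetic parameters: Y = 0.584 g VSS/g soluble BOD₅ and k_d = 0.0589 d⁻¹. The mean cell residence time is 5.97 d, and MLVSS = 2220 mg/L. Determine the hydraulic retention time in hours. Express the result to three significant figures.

τ ≈ 25.7 h

Steady-state biomass mass balance: V·X·(1 + k_d·θ_c) = Y·Q·(S₀ − S)·θ_c, so V = 0.584 × 5.45 × (945 − 21.7) × 5.97 / [2220 × (1 + 0.0589 × 5.97)] = 1.75×10^4 / 3001 = 5.847 m³.
Hydraulic retention time τ = V/Q = 5.847 / 5.45 = 1.073 d = 25.75 h.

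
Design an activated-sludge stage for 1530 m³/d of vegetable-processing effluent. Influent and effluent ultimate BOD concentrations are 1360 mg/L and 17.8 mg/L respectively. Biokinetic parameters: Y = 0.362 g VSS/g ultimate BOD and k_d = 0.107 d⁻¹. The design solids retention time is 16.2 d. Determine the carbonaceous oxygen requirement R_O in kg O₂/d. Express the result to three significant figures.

R_O ≈ 1670 kg O₂/d

Y_obs = Y / (1 + k_d θ_c) = 0.362 / (1 + 0.107 × 16.2) = 0.362 / 2.733 = 0.1324.
Substrate removed = Q·(S₀ − S) = 1530 m³/d × (1360 − 17.8) g/m³ = 2.05×10^6 g/d = 2054 kg/d.
Biomass synthesised: P_X = Y_obs × 2054 = 272.0 kg VSS/d.
R_O = Q·ΔS − 1.42 P_X = 2054 − 386.2 = 1667 kg O₂/d.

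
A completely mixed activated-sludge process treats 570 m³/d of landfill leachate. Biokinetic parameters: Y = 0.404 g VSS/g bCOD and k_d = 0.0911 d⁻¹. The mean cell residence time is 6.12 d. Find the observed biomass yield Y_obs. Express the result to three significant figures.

Y_obs ≈ 0.259 g VSS/g bCOD

Correct the yield for decay: Y_obs = Y/(1 + k_d θ_c) = 0.404 / (1 + 0.0911 × 6.12) = 0.404 / 1.558 = 0.2594.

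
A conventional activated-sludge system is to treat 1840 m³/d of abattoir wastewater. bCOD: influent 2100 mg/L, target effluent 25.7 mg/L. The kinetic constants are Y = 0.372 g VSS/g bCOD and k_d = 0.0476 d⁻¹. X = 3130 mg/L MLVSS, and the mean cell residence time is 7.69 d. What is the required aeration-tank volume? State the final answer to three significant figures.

Steady-state biomass mass balance: V·X·(1 + k_d·θ_c) = Y·Q·(S₀ − S)·θ_c, so V = 0.372 × 1840 × (2100 − 25.7) × 7.69 / [3130 × (1 + 0.0476 × 7.69)] = 1.09×10^7 / 4276 = 2554 m³.

V ≈ 2550 m³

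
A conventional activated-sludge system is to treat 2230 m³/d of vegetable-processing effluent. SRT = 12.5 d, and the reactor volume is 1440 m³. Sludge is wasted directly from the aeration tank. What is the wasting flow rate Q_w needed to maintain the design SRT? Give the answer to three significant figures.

For wasting at MLVSS concentration, Q_w = V/θ_c = 1440/12.5 = 115.2 m³/d.

Q_w ≈ 115 m³/d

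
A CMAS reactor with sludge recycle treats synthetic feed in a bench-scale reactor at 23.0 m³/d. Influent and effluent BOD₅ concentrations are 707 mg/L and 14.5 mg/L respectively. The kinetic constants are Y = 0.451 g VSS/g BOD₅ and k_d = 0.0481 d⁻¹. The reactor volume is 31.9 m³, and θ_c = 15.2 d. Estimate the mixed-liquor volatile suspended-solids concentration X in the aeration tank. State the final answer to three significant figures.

From V·X·(1 + k_d·θ_c) = Y·Q·(S₀ − S)·θ_c: X = 0.451 × 23.0 × (707 − 14.5) × 15.2 / [31.9 × (1 + 0.0481 × 15.2)] = 1977 mg/L.

X ≈ 1980 mg/L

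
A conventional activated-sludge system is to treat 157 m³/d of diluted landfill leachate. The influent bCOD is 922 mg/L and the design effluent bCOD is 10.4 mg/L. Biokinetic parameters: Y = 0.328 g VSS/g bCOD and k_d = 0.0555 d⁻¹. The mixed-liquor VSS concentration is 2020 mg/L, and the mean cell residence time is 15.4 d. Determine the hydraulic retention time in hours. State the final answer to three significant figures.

τ ≈ 29.5 h

Rearranging the biomass balance for a CMAS with decay, V = Y·Q·ΔS·θ_c / [X·(1+k_d θ_c)] = 0.328 × 157 × (922 − 10.4) × 15.4 / [2020 × (1 + 0.0555 × 15.4)] = 7.23×10^5 / 3746 = 193.0 m³.
Hydraulic retention time τ = V/Q = 193.0 / 157 = 1.229 d = 29.50 h.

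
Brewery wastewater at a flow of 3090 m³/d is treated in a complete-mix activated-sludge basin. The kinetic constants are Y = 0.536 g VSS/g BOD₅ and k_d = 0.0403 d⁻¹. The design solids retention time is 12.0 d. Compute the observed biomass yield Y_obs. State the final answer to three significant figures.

Y_obs = Y / (1 + k_d θ_c) = 0.536 / (1 + 0.0403 × 12.0) = 0.536 / 1.484 = 0.3613.

Y_obs ≈ 0.361 g VSS/g BOD₅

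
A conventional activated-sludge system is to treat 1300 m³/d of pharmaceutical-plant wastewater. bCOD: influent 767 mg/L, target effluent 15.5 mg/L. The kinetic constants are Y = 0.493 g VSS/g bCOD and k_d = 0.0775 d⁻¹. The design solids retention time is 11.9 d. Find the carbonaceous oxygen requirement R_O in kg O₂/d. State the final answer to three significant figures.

Correct the yield for decay: Y_obs = Y/(1 + k_d θ_c) = 0.493 / (1 + 0.0775 × 11.9) = 0.493 / 1.922 = 0.2565.
ΔS = 767 − 15.5 = 751.5 mg/L, so the substrate removal rate is 1300 × 751.5/1000 = 977.0 kg bCOD/d.
P_X = Y_obs·Q·(S₀ − S) = 0.2565 × 977.0 = 250.6 kg VSS/d.
R_O = Q·ΔS − 1.42 P_X = 977.0 − 355.8 = 621.2 kg O₂/d.

R_O ≈ 621 kg O₂/d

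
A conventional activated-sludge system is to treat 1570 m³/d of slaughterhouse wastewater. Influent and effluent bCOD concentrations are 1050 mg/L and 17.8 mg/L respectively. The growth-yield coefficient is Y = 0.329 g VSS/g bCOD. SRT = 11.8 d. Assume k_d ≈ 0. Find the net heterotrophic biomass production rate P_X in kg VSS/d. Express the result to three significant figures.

Since k_d ≈ 0, Y_obs = Y = 0.329 g VSS/g bCOD.
Mass of bCOD removed per day: Q(S₀ − S) = 1570 × 1032 g/m³ = 1621 kg/d.
P_X = Y_obs · Q(S₀ − S) = 0.3290 × 1621 = 533.2 kg VSS/d.

P_X ≈ 533 kg VSS/d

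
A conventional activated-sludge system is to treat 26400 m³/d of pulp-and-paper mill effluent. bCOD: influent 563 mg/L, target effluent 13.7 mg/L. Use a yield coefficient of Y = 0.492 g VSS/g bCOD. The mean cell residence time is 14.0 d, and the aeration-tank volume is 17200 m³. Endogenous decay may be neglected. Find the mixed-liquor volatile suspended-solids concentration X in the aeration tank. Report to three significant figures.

From V·X = Y·Q·(S₀ − S)·θ_c (decay neglected): X = 0.492 × 26400 × (563 − 13.7) × 14.0 / 17200 = 5807 mg/L.

X ≈ 5810 mg/L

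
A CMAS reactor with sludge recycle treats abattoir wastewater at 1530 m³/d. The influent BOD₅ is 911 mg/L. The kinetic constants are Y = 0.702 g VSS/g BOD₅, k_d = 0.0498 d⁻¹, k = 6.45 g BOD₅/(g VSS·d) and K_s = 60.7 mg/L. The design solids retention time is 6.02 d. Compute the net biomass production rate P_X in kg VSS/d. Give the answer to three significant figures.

P_X ≈ 750 kg VSS/d

Effluent substrate depends only on kinetics and SRT: S = K_s(1 + k_d θ_c) / [θ_c(Yk − k_d) − 1] = 60.7 × (1 + 0.0498 × 6.02) / [6.02 × (0.702 × 6.45 − 0.0498) − 1] = 78.90 / 25.96 = 3.039 mg/L.
The observed yield is Y_obs = Y/(1 + k_d·θ_c) = 0.702 / (1 + 0.0498 × 6.02) = 0.702 / 1.300 = 0.5401 g VSS per g BOD₅ removed.
ΔS = 911 − 3.04 = 908.0 mg/L, so the substrate removal rate is 1530 × 908.0/1000 = 1389 kg BOD₅/d.
So the net sludge growth is P_X = 0.5401 × 1389 = 750.3 kg VSS/d.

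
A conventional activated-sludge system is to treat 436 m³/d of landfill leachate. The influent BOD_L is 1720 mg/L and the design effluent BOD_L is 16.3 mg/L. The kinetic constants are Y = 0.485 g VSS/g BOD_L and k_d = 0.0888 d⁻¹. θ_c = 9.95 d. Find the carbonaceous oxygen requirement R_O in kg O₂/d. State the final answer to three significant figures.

R_O ≈ 471 kg O₂/d

Y_obs = Y / (1 + k_d θ_c) = 0.485 / (1 + 0.0888 × 9.95) = 0.485 / 1.884 = 0.2575.
Q·(S₀ − S) = 436 × (1720 − 16.3) × 10⁻³ = 742.8 kg/d removed.
Biomass synthesised: P_X = Y_obs × 742.8 = 191.3 kg VSS/d.
R_O = Q·(S₀ − S) − 1.42·P_X = 742.8 − 1.42 × 191.3 = 471.2 kg O₂/d.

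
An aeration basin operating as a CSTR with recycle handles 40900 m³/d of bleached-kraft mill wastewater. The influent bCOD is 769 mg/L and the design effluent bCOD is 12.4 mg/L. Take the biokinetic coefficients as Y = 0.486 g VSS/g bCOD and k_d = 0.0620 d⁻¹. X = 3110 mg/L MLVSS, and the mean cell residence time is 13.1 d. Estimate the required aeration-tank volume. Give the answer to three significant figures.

Rearranging the biomass balance for a CMAS with decay, V = Y·Q·ΔS·θ_c / [X·(1+k_d θ_c)] = 0.486 × 40900 × (769 − 12.4) × 13.1 / [3110 × (1 + 0.0620 × 13.1)] = 1.97×10^8 / 5636 = 34957 m³.

V ≈ 35000 m³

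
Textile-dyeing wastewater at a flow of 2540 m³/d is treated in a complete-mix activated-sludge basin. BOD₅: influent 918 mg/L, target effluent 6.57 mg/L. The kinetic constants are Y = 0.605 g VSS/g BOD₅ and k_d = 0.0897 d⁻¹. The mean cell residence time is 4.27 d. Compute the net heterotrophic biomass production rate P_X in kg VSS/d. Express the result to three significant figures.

Y_obs = Y / (1 + k_d θ_c) = 0.605 / (1 + 0.0897 × 4.27) = 0.605 / 1.383 = 0.4374.
Mass of BOD₅ removed per day: Q(S₀ − S) = 2540 × 911.4 g/m³ = 2315 kg/d.
Net biomass production P_X = Y_obs × Q·(S₀ − S) = 0.4374 × 2315 = 1013 kg VSS/d.

P_X ≈ 1010 kg VSS/d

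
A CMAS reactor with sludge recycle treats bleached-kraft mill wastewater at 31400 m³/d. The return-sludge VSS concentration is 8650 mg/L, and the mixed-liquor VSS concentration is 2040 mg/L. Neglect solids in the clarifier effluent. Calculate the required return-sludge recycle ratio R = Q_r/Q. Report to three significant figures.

R ≈ 0.309

Mass balance around the secondary clarifier (neglecting effluent solids): R = X / (X_r − X) = 2040 / (8650 − 2040) = 0.3086.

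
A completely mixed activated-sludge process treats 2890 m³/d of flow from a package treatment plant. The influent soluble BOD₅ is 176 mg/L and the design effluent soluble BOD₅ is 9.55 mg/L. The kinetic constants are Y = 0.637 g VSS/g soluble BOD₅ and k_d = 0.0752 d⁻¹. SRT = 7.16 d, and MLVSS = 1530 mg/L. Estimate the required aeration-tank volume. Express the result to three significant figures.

Steady-state biomass mass balance: V·X·(1 + k_d·θ_c) = Y·Q·(S₀ − S)·θ_c, so V = 0.637 × 2890 × (176 − 9.55) × 7.16 / [1530 × (1 + 0.0752 × 7.16)] = 2.19×10^6 / 2354 = 932.1 m³.

V ≈ 932 m³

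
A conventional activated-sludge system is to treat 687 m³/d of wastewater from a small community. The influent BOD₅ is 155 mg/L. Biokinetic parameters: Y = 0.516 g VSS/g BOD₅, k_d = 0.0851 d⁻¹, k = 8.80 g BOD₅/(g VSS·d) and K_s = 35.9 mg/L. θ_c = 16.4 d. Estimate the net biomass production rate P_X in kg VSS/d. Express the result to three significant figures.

P_X ≈ 22.8 kg VSS/d

For a completely mixed reactor with recycle the Lawrence–McCarty relation gives S = K_s·(1 + k_d·θ_c) / [θ_c·(Y·k − k_d) − 1] = 35.9 × (1 + 0.0851 × 16.4) / [16.4 × (0.516 × 8.80 − 0.0851) − 1] = 86.00 / 72.07 = 1.193 mg/L.
Correct the yield for decay: Y_obs = Y/(1 + k_d θ_c) = 0.516 / (1 + 0.0851 × 16.4) = 0.516 / 2.396 = 0.2154.
Q·(S₀ − S) = 687 × (155 − 1.19) × 10⁻³ = 105.7 kg/d removed.
P_X = Y_obs · Q(S₀ − S) = 0.2154 × 105.7 = 22.76 kg VSS/d.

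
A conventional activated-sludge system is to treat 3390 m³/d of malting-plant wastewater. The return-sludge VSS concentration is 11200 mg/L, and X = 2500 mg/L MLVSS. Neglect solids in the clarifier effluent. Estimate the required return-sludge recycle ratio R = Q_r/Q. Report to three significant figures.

R ≈ 0.287

Solids balance on the clarifier gives (1+R)X = R·X_r, so R = X/(X_r − X) = 2500 / (11200 − 2500) = 0.2874.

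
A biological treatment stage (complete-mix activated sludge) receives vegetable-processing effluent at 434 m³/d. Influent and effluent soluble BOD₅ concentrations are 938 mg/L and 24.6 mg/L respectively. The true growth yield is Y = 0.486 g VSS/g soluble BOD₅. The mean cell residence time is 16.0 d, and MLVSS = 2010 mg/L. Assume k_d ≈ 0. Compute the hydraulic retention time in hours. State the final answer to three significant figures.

Biomass mass balance (decay neglected): V·X = Y·Q·(S₀ − S)·θ_c, so V = 0.486 × 434 × (938 − 24.6) × 16.0 / 2010 = 1534 m³.
HRT = V/Q = 1534 m³ / 434 m³·d⁻¹ = 3.534 d × 24 = 84.81 h.

τ ≈ 84.8 h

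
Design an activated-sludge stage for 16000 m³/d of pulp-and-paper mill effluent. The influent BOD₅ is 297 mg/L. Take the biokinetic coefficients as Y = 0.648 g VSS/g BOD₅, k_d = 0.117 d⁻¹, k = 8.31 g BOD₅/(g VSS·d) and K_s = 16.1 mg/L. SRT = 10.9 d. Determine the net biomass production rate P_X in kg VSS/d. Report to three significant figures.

From the Monod/SRT balance for a CMAS, S = K_s·(1+k_d θ_c)/[θ_c·(Y k − k_d) − 1] = 16.1 × (1 + 0.117 × 10.9) / [10.9 × (0.648 × 8.31 − 0.117) − 1] = 36.63 / 56.42 = 0.6493 mg/L.
Y_obs = Y / (1 + k_d θ_c) = 0.648 / (1 + 0.117 × 10.9) = 0.648 / 2.275 = 0.2848.
ΔS = 297 − 0.649 = 296.4 mg/L, so the substrate removal rate is 16000 × 296.4/1000 = 4742 kg BOD₅/d.
P_X = Y_obs · Q(S₀ − S) = 0.2848 × 4742 = 1350 kg VSS/d.

P_X ≈ 1350 kg VSS/d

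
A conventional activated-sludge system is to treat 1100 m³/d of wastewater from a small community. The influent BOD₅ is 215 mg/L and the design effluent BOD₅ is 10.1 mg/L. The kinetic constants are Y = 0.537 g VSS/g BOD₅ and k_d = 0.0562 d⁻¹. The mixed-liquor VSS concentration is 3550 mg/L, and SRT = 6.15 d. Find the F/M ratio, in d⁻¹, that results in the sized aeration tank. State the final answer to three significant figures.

Rearranging the biomass balance for a CMAS with decay, V = Y·Q·ΔS·θ_c / [X·(1+k_d θ_c)] = 0.537 × 1100 × (215 − 10.1) × 6.15 / [3550 × (1 + 0.0562 × 6.15)] = 7.44×10^5 / 4777 = 155.8 m³.
F/M = Q·S₀ / (V·X) = 1100 × 215 / (155.8 × 3550) = 0.4275 g BOD₅·(g VSS·d)⁻¹.

F/M ≈ 0.428 d⁻¹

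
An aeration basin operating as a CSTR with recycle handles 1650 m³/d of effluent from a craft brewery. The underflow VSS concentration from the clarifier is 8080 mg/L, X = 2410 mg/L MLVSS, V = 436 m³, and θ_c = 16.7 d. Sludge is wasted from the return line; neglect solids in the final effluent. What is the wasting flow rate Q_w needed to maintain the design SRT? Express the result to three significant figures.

Q_w ≈ 7.79 m³/d

Wasting from the return line (neglecting effluent solids): Q_w = V·X / (θ_c·X_r) = 436.0 × 2410 / (16.7 × 8080) = 7.787 m³/d.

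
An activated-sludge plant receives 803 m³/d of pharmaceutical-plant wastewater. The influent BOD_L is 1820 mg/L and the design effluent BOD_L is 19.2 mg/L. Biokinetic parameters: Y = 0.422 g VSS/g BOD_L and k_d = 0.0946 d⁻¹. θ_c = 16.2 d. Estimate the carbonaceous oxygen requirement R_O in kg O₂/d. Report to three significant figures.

R_O ≈ 1100 kg O₂/d

Y_obs = Y / (1 + k_d θ_c) = 0.422 / (1 + 0.0946 × 16.2) = 0.422 / 2.533 = 0.1666.
ΔS = 1820 − 19.2 = 1801 mg/L, so the substrate removal rate is 803 × 1801/1000 = 1446 kg BOD_L/d.
P_X = Y_obs·Q·(S₀ − S) = 0.1666 × 1446 = 241.0 kg VSS/d.
R_O = Q·(S₀ − S) − 1.42·P_X = 1446 − 1.42 × 241.0 = 1104 kg O₂/d.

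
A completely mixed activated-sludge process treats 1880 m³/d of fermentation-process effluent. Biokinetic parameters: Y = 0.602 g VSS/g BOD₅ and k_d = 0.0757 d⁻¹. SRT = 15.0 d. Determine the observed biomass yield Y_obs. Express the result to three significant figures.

The observed yield is Y_obs = Y/(1 + k_d·θ_c) = 0.602 / (1 + 0.0757 × 15.0) = 0.602 / 2.135 = 0.2819 g VSS per g BOD₅ removed.

Y_obs ≈ 0.282 g VSS/g BOD₅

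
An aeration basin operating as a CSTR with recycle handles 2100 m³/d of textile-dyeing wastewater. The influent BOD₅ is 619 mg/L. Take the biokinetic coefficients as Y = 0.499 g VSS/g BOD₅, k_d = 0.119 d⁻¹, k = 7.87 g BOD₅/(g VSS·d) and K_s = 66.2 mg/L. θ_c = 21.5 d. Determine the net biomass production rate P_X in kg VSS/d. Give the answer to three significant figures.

P_X ≈ 181 kg VSS/d

For a completely mixed reactor with recycle the Lawrence–McCarty relation gives S = K_s·(1 + k_d·θ_c) / [θ_c·(Y·k − k_d) − 1] = 66.2 × (1 + 0.119 × 21.5) / [21.5 × (0.499 × 7.87 − 0.119) − 1] = 235.6 / 80.87 = 2.913 mg/L.
Observed yield with endogenous decay: Y_obs = Y / (1 + k_d·θ_c) = 0.499 / (1 + 0.119 × 21.5) = 0.499 / 3.558 = 0.1402 g VSS/g BOD₅.
ΔS = 619 − 2.91 = 616.1 mg/L, so the substrate removal rate is 2100 × 616.1/1000 = 1294 kg BOD₅/d.
So the net sludge growth is P_X = 0.1402 × 1294 = 181.4 kg VSS/d.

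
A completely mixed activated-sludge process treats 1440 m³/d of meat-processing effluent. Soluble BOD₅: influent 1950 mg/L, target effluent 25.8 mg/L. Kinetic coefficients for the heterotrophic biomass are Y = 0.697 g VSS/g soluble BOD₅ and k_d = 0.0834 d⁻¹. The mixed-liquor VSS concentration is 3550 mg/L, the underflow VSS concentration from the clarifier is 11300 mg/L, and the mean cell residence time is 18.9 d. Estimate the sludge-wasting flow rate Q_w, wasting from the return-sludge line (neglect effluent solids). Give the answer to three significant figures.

From the SRT design equation V = Y Q (S₀−S) θ_c / [X (1 + k_d θ_c)] = 0.697 × 1440 × (1950 − 25.8) × 18.9 / [3550 × (1 + 0.0834 × 18.9)] = 3.65×10^7 / 9146 = 3991 m³.
Wasting from the return line (neglecting effluent solids): Q_w = V·X / (θ_c·X_r) = 3991 × 3550 / (18.9 × 11300) = 66.34 m³/d.

Q_w ≈ 66.3 m³/d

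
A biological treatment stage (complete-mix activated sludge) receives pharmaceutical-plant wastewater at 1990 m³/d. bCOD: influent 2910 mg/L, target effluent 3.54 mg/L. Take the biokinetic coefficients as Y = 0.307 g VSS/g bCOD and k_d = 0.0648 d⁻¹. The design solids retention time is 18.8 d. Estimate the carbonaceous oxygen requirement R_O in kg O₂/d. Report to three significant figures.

R_O ≈ 4650 kg O₂/d

Y_obs = Y / (1 + k_d θ_c) = 0.307 / (1 + 0.0648 × 18.8) = 0.307 / 2.218 = 0.1384.
Q·(S₀ − S) = 1990 × (2910 − 3.54) × 10⁻³ = 5784 kg/d removed.
P_X = Y_obs·Q·(S₀ − S) = 0.1384 × 5784 = 800.5 kg VSS/d.
Carbonaceous O₂ demand = substrate oxidised − cell-mass equivalent = 5784 − 1.42 × 800.5 = 4647 kg O₂/d.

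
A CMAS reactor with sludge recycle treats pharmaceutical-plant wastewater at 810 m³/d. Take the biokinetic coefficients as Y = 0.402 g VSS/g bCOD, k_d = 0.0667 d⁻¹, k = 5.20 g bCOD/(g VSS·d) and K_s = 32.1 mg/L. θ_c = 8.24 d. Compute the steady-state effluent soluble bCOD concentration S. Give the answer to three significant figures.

Effluent substrate depends only on kinetics and SRT: S = K_s(1 + k_d θ_c) / [θ_c(Yk − k_d) − 1] = 32.1 × (1 + 0.0667 × 8.24) / [8.24 × (0.402 × 5.20 − 0.0667) − 1] = 49.74 / 15.68 = 3.173 mg/L.

S ≈ 3.17 mg/L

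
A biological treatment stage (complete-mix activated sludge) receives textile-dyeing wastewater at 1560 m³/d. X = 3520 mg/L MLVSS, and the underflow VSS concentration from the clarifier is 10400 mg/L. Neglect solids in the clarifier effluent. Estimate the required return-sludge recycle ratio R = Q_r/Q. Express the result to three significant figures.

Mass balance around the secondary clarifier (neglecting effluent solids): R = X / (X_r − X) = 3520 / (10400 − 3520) = 0.5116.

R ≈ 0.512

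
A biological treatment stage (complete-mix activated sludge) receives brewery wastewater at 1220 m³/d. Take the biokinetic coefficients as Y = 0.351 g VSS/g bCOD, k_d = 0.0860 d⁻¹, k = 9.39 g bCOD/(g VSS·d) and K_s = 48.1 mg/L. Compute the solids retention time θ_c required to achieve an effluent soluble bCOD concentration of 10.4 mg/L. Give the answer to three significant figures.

θ_c ≈ 2.00 d

At the target effluent, Y k S/(K_s+S) = 0.351×9.39×10.4/58.50 = 0.5859 d⁻¹.
1/θ_c = 0.5859 − 0.0860 = 0.4999 d⁻¹, so θ_c = 2.000 d.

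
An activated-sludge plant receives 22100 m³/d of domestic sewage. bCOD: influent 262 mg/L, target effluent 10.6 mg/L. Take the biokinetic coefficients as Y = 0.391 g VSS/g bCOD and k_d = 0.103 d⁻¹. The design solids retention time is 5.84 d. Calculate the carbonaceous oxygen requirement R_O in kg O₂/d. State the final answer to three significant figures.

Correct the yield for decay: Y_obs = Y/(1 + k_d θ_c) = 0.391 / (1 + 0.103 × 5.84) = 0.391 / 1.602 = 0.2441.
Mass of bCOD removed per day: Q(S₀ − S) = 22100 × 251.4 g/m³ = 5556 kg/d.
Net sludge production P_X = 0.2441 × 5556 = 1356 kg VSS/d.
R_O = Q·(S₀ − S) − 1.42·P_X = 5556 − 1.42 × 1356 = 3630 kg O₂/d.

R_O ≈ 3630 kg O₂/d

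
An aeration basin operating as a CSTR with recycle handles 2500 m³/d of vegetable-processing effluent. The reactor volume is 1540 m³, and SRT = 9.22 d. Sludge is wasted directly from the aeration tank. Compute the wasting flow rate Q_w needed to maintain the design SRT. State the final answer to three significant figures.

Wasting from the aeration tank: Q_w = V / θ_c = 1540 / 9.22 = 167.0 m³/d.

Q_w ≈ 167 m³/d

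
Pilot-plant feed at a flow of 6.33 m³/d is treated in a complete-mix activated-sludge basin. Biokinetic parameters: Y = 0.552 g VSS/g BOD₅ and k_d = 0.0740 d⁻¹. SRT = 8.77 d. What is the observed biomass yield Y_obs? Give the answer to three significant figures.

Y_obs = Y / (1 + k_d θ_c) = 0.552 / (1 + 0.0740 × 8.77) = 0.552 / 1.649 = 0.3348.

Y_obs ≈ 0.335 g VSS/g BOD₅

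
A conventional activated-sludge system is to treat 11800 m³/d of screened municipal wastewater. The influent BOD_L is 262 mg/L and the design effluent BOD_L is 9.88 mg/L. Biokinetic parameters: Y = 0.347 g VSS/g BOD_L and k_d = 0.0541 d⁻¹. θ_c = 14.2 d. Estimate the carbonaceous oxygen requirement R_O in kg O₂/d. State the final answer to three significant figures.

Observed yield with endogenous decay: Y_obs = Y / (1 + k_d·θ_c) = 0.347 / (1 + 0.0541 × 14.2) = 0.347 / 1.768 = 0.1962 g VSS/g BOD_L.
Q·(S₀ − S) = 11800 × (262 − 9.88) × 10⁻³ = 2975 kg/d removed.
Biomass synthesised: P_X = Y_obs × 2975 = 583.8 kg VSS/d.
R_O = Q·(S₀ − S) − 1.42·P_X = 2975 − 1.42 × 583.8 = 2146 kg O₂/d.

R_O ≈ 2150 kg O₂/d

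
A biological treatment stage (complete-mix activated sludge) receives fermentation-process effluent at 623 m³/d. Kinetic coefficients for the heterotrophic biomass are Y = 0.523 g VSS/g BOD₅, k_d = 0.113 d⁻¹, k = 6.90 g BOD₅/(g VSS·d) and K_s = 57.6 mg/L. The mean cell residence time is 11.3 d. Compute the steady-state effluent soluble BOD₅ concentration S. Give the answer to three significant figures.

S ≈ 3.41 mg/L

Effluent substrate depends only on kinetics and SRT: S = K_s(1 + k_d θ_c) / [θ_c(Yk − k_d) − 1] = 57.6 × (1 + 0.113 × 11.3) / [11.3 × (0.523 × 6.90 − 0.113) − 1] = 131.1 / 38.50 = 3.406 mg/L.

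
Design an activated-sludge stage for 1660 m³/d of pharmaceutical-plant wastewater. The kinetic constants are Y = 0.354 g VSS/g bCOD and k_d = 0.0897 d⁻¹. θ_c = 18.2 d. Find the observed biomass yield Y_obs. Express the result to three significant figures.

Y_obs ≈ 0.134 g VSS/g bCOD

Correct the yield for decay: Y_obs = Y/(1 + k_d θ_c) = 0.354 / (1 + 0.0897 × 18.2) = 0.354 / 2.633 = 0.1345.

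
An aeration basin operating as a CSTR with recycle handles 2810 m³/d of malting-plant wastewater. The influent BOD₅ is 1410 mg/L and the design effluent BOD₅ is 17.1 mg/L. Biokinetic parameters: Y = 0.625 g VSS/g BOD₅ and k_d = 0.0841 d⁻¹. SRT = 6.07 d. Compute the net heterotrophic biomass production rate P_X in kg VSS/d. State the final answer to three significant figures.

The observed yield is Y_obs = Y/(1 + k_d·θ_c) = 0.625 / (1 + 0.0841 × 6.07) = 0.625 / 1.510 = 0.4138 g VSS per g BOD₅ removed.
Q·(S₀ − S) = 2810 × (1410 − 17.1) × 10⁻³ = 3914 kg/d removed.
Net biomass production P_X = Y_obs × Q·(S₀ − S) = 0.4138 × 3914 = 1620 kg VSS/d.

P_X ≈ 1620 kg VSS/d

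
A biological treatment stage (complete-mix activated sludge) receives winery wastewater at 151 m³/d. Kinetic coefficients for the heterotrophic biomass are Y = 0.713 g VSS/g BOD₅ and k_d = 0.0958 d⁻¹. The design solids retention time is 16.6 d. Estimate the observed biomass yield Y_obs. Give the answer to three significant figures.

Y_obs ≈ 0.275 g VSS/g BOD₅

The observed yield is Y_obs = Y/(1 + k_d·θ_c) = 0.713 / (1 + 0.0958 × 16.6) = 0.713 / 2.590 = 0.2753 g VSS per g BOD₅ removed.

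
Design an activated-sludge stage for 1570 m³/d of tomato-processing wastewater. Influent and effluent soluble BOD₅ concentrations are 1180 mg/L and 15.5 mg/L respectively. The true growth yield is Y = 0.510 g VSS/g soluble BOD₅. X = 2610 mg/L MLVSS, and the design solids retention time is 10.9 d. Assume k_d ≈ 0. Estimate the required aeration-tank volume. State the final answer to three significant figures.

Biomass mass balance (decay neglected): V·X = Y·Q·(S₀ − S)·θ_c, so V = 0.510 × 1570 × (1180 − 15.5) × 10.9 / 2610 = 3894 m³.

V ≈ 3890 m³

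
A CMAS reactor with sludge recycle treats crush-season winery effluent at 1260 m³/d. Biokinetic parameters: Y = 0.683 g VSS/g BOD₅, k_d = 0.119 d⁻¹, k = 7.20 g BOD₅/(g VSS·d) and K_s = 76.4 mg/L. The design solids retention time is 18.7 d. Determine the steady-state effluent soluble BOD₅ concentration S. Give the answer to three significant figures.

S ≈ 2.78 mg/L

From the Monod/SRT balance for a CMAS, S = K_s·(1+k_d θ_c)/[θ_c·(Y k − k_d) − 1] = 76.4 × (1 + 0.119 × 18.7) / [18.7 × (0.683 × 7.20 − 0.119) − 1] = 246.4 / 88.73 = 2.777 mg/L.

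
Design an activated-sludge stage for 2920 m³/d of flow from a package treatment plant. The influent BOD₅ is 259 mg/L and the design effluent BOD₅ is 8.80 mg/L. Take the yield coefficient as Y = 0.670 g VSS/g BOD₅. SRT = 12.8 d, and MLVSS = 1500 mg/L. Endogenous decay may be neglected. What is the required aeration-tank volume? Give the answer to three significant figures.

V ≈ 4180 m³

Biomass mass balance (decay neglected): V·X = Y·Q·(S₀ − S)·θ_c, so V = 0.670 × 2920 × (259 − 8.80) × 12.8 / 1500 = 4177 m³.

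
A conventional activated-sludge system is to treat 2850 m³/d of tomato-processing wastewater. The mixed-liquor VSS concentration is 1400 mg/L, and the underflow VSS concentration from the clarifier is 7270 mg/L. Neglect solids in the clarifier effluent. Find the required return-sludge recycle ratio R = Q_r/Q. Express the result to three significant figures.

Mass balance around the secondary clarifier (neglecting effluent solids): R = X / (X_r − X) = 1400 / (7270 − 1400) = 0.2385.

R ≈ 0.239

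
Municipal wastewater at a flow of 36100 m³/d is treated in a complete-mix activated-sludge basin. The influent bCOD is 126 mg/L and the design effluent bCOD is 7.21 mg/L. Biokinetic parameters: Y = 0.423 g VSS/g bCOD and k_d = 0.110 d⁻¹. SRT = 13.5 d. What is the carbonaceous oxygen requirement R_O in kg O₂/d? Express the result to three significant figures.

Observed yield with endogenous decay: Y_obs = Y / (1 + k_d·θ_c) = 0.423 / (1 + 0.110 × 13.5) = 0.423 / 2.485 = 0.1702 g VSS/g bCOD.
Mass of bCOD removed per day: Q(S₀ − S) = 36100 × 118.8 g/m³ = 4288 kg/d.
Net sludge production P_X = 0.1702 × 4288 = 730.0 kg VSS/d.
Carbonaceous O₂ demand = substrate oxidised − cell-mass equivalent = 4288 − 1.42 × 730.0 = 3252 kg O₂/d.

R_O ≈ 3250 kg O₂/d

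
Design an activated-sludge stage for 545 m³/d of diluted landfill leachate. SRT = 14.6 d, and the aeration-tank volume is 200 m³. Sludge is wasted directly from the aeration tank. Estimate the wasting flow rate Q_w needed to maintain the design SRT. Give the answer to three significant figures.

Q_w ≈ 13.7 m³/d

For wasting at MLVSS concentration, Q_w = V/θ_c = 200.0/14.6 = 13.70 m³/d.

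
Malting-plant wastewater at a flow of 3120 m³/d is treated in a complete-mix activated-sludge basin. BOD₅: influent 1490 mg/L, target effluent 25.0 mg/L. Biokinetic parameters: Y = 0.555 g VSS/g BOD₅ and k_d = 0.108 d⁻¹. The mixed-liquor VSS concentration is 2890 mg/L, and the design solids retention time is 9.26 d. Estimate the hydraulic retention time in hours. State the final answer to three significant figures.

Steady-state biomass mass balance: V·X·(1 + k_d·θ_c) = Y·Q·(S₀ − S)·θ_c, so V = 0.555 × 3120 × (1490 − 25.0) × 9.26 / [2890 × (1 + 0.108 × 9.26)] = 2.35×10^7 / 5780 = 4064 m³.
τ = V/Q = 4064/3120 = 1.303 d, or 31.26 h.

τ ≈ 31.3 h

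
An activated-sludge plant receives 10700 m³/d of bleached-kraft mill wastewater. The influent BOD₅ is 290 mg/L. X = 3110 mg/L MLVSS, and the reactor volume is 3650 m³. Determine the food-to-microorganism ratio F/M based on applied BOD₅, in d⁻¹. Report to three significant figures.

F/M ≈ 0.273 d⁻¹

F/M = Q·S₀ / (V·X) = 10700 × 290 / (3650 × 3110) = 0.2734 g BOD₅·(g VSS·d)⁻¹.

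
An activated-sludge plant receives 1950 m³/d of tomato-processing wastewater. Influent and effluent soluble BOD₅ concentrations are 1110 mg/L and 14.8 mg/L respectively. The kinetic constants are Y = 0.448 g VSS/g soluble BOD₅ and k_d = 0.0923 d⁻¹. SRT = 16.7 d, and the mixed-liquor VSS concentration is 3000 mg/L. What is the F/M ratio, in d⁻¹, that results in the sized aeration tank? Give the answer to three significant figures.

From the SRT design equation V = Y Q (S₀−S) θ_c / [X (1 + k_d θ_c)] = 0.448 × 1950 × (1110 − 14.8) × 16.7 / [3000 × (1 + 0.0923 × 16.7)] = 1.6×10^7 / 7624 = 2096 m³.
Food-to-microorganism ratio F/M = Q S₀ / (V X) = 1950 × 1110 / (2096 × 3000) = 0.3443 d⁻¹.

F/M ≈ 0.344 d⁻¹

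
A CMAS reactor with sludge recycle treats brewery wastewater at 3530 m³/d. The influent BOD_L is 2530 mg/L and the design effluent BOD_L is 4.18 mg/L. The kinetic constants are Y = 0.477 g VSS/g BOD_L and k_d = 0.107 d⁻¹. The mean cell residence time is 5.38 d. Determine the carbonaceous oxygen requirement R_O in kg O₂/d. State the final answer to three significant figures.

R_O ≈ 5080 kg O₂/d

Y_obs = Y / (1 + k_d θ_c) = 0.477 / (1 + 0.107 × 5.38) = 0.477 / 1.576 = 0.3027.
Q·(S₀ − S) = 3530 × (2530 − 4.18) × 10⁻³ = 8916 kg/d removed.
Biomass synthesised: P_X = Y_obs × 8916 = 2699 kg VSS/d.
Carbonaceous O₂ demand = substrate oxidised − cell-mass equivalent = 8916 − 1.42 × 2699 = 5083 kg O₂/d.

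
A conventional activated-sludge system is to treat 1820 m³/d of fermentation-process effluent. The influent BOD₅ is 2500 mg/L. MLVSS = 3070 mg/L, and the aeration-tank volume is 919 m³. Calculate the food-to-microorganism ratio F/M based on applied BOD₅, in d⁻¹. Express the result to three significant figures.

F/M ≈ 1.61 d⁻¹

F/M = applied load / biomass = Q·S₀/(V·X) = 1820 × 2500 / (919.0 × 3070) = 1.613 d⁻¹.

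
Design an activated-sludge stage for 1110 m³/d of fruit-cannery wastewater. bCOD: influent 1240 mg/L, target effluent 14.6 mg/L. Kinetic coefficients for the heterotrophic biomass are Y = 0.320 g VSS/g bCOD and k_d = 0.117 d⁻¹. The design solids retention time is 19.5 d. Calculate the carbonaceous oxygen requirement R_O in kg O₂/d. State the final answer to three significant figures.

Correct the yield for decay: Y_obs = Y/(1 + k_d θ_c) = 0.320 / (1 + 0.117 × 19.5) = 0.320 / 3.282 = 0.09752.
ΔS = 1240 − 14.6 = 1225 mg/L, so the substrate removal rate is 1110 × 1225/1000 = 1360 kg bCOD/d.
Biomass synthesised: P_X = Y_obs × 1360 = 132.6 kg VSS/d.
R_O = Q·(S₀ − S) − 1.42·P_X = 1360 − 1.42 × 132.6 = 1172 kg O₂/d.

R_O ≈ 1170 kg O₂/d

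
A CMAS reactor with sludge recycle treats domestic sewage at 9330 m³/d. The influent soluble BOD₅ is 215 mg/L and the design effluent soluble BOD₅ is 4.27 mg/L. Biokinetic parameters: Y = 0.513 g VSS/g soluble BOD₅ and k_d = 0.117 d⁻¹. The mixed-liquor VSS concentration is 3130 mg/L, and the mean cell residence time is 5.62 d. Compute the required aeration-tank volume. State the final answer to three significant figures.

Rearranging the biomass balance for a CMAS with decay, V = Y·Q·ΔS·θ_c / [X·(1+k_d θ_c)] = 0.513 × 9330 × (215 − 4.27) × 5.62 / [3130 × (1 + 0.117 × 5.62)] = 5.67×10^6 / 5188 = 1093 m³.

V ≈ 1090 m³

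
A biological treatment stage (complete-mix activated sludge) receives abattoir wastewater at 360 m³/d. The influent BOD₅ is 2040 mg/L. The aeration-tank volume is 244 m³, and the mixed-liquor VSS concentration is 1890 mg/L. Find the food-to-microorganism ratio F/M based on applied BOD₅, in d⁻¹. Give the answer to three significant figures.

F/M = Q·S₀ / (V·X) = 360 × 2040 / (244.0 × 1890) = 1.593 g BOD₅·(g VSS·d)⁻¹.

F/M ≈ 1.59 d⁻¹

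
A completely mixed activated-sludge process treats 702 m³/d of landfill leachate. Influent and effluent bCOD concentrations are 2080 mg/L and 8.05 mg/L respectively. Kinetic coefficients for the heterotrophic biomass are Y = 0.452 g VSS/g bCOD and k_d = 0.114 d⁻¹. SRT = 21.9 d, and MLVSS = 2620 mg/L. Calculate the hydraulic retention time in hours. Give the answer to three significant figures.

Rearranging the biomass balance for a CMAS with decay, V = Y·Q·ΔS·θ_c / [X·(1+k_d θ_c)] = 0.452 × 702 × (2080 − 8.05) × 21.9 / [2620 × (1 + 0.114 × 21.9)] = 1.44×10^7 / 9161 = 1572 m³.
Hydraulic retention time τ = V/Q = 1572 / 702 = 2.239 d = 53.73 h.

τ ≈ 53.7 h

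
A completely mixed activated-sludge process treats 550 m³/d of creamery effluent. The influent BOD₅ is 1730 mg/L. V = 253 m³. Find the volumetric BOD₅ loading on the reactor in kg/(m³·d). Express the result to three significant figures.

L_v ≈ 3.76 kg BOD₅/(m³·d)

Volumetric loading L_v = Q·S₀ / V = 550 × 1730 g/m³ / 253.0 m³ = 3761 g/(m³·d) = 3.761 kg BOD₅/(m³·d).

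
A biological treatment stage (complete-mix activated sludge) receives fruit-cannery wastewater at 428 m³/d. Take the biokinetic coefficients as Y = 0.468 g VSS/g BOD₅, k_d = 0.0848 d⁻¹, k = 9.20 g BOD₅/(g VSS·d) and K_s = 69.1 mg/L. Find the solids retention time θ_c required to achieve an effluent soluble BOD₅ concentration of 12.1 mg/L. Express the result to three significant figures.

θ_c ≈ 1.80 d

From 1/θ_c = Y·k·S/(K_s + S) − k_d: Y·k·S/(K_s+S) = 0.468 × 9.20 × 12.1 / (69.1 + 12.1) = 0.6416 d⁻¹.
Then 1/θ_c = μ − k_d = 0.6416 − 0.0848 = 0.5568 d⁻¹, giving θ_c = 1.796 d.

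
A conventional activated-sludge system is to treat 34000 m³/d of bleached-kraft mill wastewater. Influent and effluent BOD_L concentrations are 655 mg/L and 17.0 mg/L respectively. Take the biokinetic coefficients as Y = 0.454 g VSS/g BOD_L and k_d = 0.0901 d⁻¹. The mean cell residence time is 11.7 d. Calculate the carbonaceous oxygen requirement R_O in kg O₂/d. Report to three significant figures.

The observed yield is Y_obs = Y/(1 + k_d·θ_c) = 0.454 / (1 + 0.0901 × 11.7) = 0.454 / 2.054 = 0.2210 g VSS per g BOD_L removed.
Substrate removed = Q·(S₀ − S) = 34000 m³/d × (655 − 17.0) g/m³ = 2.17×10^7 g/d = 21692 kg/d.
Net sludge production P_X = 0.2210 × 21692 = 4794 kg VSS/d.
R_O = Q·ΔS − 1.42 P_X = 21692 − 6808 = 14884 kg O₂/d.

R_O ≈ 14900 kg O₂/d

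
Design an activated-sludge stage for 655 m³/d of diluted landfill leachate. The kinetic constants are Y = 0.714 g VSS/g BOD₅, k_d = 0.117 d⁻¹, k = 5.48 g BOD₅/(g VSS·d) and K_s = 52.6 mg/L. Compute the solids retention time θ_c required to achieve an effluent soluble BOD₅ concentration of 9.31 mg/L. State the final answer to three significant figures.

θ_c ≈ 2.12 d

Specific growth rate at S = 9.31 mg/L: μ = YkS/(K_s+S) = 0.714·5.48·9.31/(52.6+9.31) = 0.5884 d⁻¹.
θ_c = 1/(μ − k_d) = 1/(0.5884 − 0.117) = 1/0.4714 = 2.121 d.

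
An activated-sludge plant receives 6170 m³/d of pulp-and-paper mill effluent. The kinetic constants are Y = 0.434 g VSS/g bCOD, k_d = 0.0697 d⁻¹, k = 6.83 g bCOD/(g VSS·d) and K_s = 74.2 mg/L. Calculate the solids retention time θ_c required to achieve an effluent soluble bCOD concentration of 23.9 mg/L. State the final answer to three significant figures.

θ_c ≈ 1.53 d

Specific growth rate at S = 23.9 mg/L: μ = YkS/(K_s+S) = 0.434·6.83·23.9/(74.2+23.9) = 0.7222 d⁻¹.
Then 1/θ_c = μ − k_d = 0.7222 − 0.0697 = 0.6525 d⁻¹, giving θ_c = 1.533 d.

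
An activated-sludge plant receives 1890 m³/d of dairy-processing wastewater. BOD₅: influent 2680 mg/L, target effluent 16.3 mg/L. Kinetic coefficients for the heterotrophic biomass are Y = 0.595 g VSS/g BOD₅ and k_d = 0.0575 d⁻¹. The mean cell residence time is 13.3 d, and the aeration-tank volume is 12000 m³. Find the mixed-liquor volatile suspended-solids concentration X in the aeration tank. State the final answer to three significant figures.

X ≈ 1880 mg/L

Solving the biomass balance for X: X = Y Q (S₀−S) θ_c / [V (1+k_d θ_c)] = 0.595 × 1890 × (2680 − 16.3) × 13.3 / [12000 × (1 + 0.0575 × 13.3)] = 1881 mg/L.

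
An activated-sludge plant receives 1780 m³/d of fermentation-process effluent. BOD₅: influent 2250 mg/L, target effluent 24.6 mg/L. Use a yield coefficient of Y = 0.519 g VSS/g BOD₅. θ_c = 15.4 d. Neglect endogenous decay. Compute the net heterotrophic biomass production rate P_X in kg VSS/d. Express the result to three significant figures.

No decay correction is needed, so Y_obs = Y = 0.519.
Q·(S₀ − S) = 1780 × (2250 − 24.6) × 10⁻³ = 3961 kg/d removed.
Net biomass production P_X = Y_obs × Q·(S₀ − S) = 0.5190 × 3961 = 2056 kg VSS/d.

P_X ≈ 2060 kg VSS/d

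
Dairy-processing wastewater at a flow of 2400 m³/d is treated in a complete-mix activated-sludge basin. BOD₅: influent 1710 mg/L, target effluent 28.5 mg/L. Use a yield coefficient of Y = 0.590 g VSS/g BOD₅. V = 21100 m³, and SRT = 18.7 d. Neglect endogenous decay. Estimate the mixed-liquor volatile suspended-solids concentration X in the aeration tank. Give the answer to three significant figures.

Without decay, X = Y Q (S₀−S) θ_c / V = 0.590 × 2400 × (1710 − 28.5) × 18.7 / 21100 = 2110 mg/L.

X ≈ 2110 mg/L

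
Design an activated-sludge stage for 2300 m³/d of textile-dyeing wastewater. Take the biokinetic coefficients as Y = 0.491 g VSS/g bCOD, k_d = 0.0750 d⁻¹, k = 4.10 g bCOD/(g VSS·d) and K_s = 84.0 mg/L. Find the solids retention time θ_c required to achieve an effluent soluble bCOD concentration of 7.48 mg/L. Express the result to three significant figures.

θ_c ≈ 11.2 d

From 1/θ_c = Y·k·S/(K_s + S) − k_d: Y·k·S/(K_s+S) = 0.491 × 4.10 × 7.48 / (84.0 + 7.48) = 0.1646 d⁻¹.
1/θ_c = 0.1646 − 0.0750 = 0.08960 d⁻¹, so θ_c = 11.16 d.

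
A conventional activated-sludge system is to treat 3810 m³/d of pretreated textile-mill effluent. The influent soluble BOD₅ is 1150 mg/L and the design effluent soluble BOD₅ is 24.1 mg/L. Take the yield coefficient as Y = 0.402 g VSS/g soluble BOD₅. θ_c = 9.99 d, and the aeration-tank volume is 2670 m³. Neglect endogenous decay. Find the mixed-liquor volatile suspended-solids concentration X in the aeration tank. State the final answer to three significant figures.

From V·X = Y·Q·(S₀ − S)·θ_c (decay neglected): X = 0.402 × 3810 × (1150 − 24.1) × 9.99 / 2670 = 6452 mg/L.

X ≈ 6450 mg/L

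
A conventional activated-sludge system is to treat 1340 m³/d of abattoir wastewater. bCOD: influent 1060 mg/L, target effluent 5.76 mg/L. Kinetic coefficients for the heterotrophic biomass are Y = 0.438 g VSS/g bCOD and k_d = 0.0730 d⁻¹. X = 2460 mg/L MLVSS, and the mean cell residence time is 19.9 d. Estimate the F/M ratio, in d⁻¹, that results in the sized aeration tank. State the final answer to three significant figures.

F/M ≈ 0.283 d⁻¹

Steady-state biomass mass balance: V·X·(1 + k_d·θ_c) = Y·Q·(S₀ − S)·θ_c, so V = 0.438 × 1340 × (1060 − 5.76) × 19.9 / [2460 × (1 + 0.0730 × 19.9)] = 1.23×10^7 / 6034 = 2041 m³.
F/M = applied load / biomass = Q·S₀/(V·X) = 1340 × 1060 / (2041 × 2460) = 0.2829 d⁻¹.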